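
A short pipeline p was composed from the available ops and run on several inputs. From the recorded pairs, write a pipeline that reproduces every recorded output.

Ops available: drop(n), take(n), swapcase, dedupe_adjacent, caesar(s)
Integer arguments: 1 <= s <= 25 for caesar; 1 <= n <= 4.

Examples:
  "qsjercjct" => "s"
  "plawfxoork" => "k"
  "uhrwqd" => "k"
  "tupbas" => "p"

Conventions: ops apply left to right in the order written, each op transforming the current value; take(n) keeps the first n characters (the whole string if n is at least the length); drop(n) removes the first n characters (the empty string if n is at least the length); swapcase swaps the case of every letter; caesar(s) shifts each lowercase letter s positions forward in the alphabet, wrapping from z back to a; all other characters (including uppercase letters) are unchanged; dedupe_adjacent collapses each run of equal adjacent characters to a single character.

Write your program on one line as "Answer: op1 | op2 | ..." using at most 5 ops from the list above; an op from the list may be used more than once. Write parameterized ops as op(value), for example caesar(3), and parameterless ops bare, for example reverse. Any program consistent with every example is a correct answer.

drop(3) | take(4) | take(1) | caesar(14)

Check, running the answer program on each example:
  "qsjercjct" -> "ercjct" -> "ercj" -> "e" -> "s"
  "plawfxoork" -> "wfxoork" -> "wfxo" -> "w" -> "k"
  "uhrwqd" -> "wqd" -> "wqd" -> "w" -> "k"
  "tupbas" -> "bas" -> "bas" -> "b" -> "p"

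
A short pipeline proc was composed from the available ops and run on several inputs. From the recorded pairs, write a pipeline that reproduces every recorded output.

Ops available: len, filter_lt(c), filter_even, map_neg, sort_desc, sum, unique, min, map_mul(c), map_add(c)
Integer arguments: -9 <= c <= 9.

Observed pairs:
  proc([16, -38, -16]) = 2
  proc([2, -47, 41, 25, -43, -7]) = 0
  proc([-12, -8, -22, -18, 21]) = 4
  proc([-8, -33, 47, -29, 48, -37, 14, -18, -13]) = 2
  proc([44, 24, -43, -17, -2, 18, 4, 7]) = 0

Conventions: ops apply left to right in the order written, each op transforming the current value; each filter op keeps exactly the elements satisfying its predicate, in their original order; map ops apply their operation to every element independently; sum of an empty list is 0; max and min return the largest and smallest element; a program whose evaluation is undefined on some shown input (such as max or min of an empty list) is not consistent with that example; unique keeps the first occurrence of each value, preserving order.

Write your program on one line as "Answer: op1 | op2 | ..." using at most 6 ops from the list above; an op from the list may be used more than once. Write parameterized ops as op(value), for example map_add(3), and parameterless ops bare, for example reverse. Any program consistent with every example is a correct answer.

filter_even | map_neg | map_mul(-2) | filter_lt(-7) | map_mul(-6) | len

Check, running the answer program on each example:
  [16, -38, -16] -> [16, -38, -16] -> [-16, 38, 16] -> [32, -76, -32] -> [-76, -32] -> [456, 192] -> 2
  [2, -47, 41, 25, -43, -7] -> [2] -> [-2] -> [4] -> [] -> [] -> 0
  [-12, -8, -22, -18, 21] -> [-12, -8, -22, -18] -> [12, 8, 22, 18] -> [-24, -16, -44, -36] -> [-24, -16, -44, -36] -> [144, 96, 264, 216] -> 4
  [-8, -33, 47, -29, 48, -37, 14, -18, -13] -> [-8, 48, 14, -18] -> [8, -48, -14, 18] -> [-16, 96, 28, -36] -> [-16, -36] -> [96, 216] -> 2
  [44, 24, -43, -17, -2, 18, 4, 7] -> [44, 24, -2, 18, 4] -> [-44, -24, 2, -18, -4] -> [88, 48, -4, 36, 8] -> [] -> [] -> 0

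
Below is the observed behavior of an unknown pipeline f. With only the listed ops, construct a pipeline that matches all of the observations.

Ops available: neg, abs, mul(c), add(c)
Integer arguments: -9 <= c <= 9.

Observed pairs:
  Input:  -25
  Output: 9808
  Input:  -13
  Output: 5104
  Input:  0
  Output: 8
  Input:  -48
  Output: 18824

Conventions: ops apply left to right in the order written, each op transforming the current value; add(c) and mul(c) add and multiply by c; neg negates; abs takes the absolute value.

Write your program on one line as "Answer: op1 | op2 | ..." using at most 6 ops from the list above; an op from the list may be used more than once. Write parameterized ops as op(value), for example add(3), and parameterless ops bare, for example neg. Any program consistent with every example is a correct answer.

mul(7) | neg | mul(7) | add(1) | mul(-8) | neg

Check, running the answer program on each example:
  -25 -> -175 -> 175 -> 1225 -> 1226 -> -9808 -> 9808
  -13 -> -91 -> 91 -> 637 -> 638 -> -5104 -> 5104
  0 -> 0 -> 0 -> 0 -> 1 -> -8 -> 8
  -48 -> -336 -> 336 -> 2352 -> 2353 -> -18824 -> 18824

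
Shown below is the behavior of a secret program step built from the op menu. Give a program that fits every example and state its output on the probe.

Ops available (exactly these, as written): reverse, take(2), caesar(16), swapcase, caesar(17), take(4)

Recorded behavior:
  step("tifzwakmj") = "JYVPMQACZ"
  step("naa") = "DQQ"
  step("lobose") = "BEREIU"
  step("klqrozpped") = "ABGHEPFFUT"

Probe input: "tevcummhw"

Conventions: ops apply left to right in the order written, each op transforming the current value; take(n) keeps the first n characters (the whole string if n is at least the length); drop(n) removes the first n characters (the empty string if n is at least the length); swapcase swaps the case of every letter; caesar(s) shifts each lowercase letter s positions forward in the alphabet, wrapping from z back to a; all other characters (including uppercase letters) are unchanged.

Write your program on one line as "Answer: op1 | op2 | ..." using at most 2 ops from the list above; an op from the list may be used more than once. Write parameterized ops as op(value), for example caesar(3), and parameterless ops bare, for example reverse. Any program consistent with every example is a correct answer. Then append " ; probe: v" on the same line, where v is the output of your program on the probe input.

caesar(16) | swapcase ; probe: "JULSKCCXM"

Check, running the answer program on each example:
  "tifzwakmj" -> "jyvpmqacz" -> "JYVPMQACZ"
  "naa" -> "dqq" -> "DQQ"
  "lobose" -> "bereiu" -> "BEREIU"
  "klqrozpped" -> "abghepffut" -> "ABGHEPFFUT"
  probe: "tevcummhw" -> "julskccxm" -> "JULSKCCXM"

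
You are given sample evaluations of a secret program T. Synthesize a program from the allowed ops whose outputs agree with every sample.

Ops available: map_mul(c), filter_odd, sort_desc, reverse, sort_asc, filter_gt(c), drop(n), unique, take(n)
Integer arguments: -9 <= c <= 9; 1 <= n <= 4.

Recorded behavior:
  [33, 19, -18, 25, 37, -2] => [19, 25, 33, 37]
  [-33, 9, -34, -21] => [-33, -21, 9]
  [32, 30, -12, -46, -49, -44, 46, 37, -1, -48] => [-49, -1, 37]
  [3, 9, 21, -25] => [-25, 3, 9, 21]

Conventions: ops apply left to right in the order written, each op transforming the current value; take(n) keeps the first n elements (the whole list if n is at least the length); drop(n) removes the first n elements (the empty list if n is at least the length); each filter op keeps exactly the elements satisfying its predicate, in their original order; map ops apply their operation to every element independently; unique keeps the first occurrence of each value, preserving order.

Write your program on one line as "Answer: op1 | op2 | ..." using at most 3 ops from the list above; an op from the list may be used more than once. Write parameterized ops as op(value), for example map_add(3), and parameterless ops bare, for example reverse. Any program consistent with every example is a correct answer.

reverse | sort_asc | filter_odd

Check, running the answer program on each example:
  [33, 19, -18, 25, 37, -2] -> [-2, 37, 25, -18, 19, 33] -> [-18, -2, 19, 25, 33, 37] -> [19, 25, 33, 37]
  [-33, 9, -34, -21] -> [-21, -34, 9, -33] -> [-34, -33, -21, 9] -> [-33, -21, 9]
  [32, 30, -12, -46, -49, -44, 46, 37, -1, -48] -> [-48, -1, 37, 46, -44, -49, -46, -12, 30, 32] -> [-49, -48, -46, -44, -12, -1, 30, 32, 37, 46] -> [-49, -1, 37]
  [3, 9, 21, -25] -> [-25, 21, 9, 3] -> [-25, 3, 9, 21] -> [-25, 3, 9, 21]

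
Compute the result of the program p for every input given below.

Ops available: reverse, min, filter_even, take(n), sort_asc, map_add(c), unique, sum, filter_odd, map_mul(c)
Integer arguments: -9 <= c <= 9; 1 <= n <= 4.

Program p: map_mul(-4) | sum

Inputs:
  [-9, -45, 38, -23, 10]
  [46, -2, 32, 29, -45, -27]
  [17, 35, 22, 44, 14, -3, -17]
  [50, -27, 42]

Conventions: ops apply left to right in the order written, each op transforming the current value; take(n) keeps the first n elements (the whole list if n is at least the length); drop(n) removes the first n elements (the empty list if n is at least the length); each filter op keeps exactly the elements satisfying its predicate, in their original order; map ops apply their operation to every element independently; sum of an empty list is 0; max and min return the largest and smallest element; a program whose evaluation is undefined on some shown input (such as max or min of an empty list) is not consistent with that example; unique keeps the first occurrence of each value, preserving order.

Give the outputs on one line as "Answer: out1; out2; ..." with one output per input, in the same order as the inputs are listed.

116; -132; -448; -260

Execution, op by op:
  [-9, -45, 38, -23, 10] -> [36, 180, -152, 92, -40] -> 116
  [46, -2, 32, 29, -45, -27] -> [-184, 8, -128, -116, 180, 108] -> -132
  [17, 35, 22, 44, 14, -3, -17] -> [-68, -140, -88, -176, -56, 12, 68] -> -448
  [50, -27, 42] -> [-200, 108, -168] -> -260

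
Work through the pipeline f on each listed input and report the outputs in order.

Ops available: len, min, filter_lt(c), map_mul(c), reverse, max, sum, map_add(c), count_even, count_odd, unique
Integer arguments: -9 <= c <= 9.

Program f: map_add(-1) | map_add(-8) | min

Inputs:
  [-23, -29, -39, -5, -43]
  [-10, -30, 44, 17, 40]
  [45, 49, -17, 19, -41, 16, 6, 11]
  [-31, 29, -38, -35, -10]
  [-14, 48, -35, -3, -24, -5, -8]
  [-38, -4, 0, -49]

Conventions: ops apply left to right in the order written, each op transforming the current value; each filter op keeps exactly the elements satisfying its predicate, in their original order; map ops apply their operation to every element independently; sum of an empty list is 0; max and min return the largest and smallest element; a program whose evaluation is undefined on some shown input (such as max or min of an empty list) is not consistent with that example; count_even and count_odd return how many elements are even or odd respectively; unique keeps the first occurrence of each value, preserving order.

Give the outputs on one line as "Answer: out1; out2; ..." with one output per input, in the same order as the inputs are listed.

Execution, op by op:
  [-23, -29, -39, -5, -43] -> [-24, -30, -40, -6, -44] -> [-32, -38, -48, -14, -52] -> -52
  [-10, -30, 44, 17, 40] -> [-11, -31, 43, 16, 39] -> [-19, -39, 35, 8, 31] -> -39
  [45, 49, -17, 19, -41, 16, 6, 11] -> [44, 48, -18, 18, -42, 15, 5, 10] -> [36, 40, -26, 10, -50, 7, -3, 2] -> -50
  [-31, 29, -38, -35, -10] -> [-32, 28, -39, -36, -11] -> [-40, 20, -47, -44, -19] -> -47
  [-14, 48, -35, -3, -24, -5, -8] -> [-15, 47, -36, -4, -25, -6, -9] -> [-23, 39, -44, -12, -33, -14, -17] -> -44
  [-38, -4, 0, -49] -> [-39, -5, -1, -50] -> [-47, -13, -9, -58] -> -58

-52; -39; -50; -47; -44; -58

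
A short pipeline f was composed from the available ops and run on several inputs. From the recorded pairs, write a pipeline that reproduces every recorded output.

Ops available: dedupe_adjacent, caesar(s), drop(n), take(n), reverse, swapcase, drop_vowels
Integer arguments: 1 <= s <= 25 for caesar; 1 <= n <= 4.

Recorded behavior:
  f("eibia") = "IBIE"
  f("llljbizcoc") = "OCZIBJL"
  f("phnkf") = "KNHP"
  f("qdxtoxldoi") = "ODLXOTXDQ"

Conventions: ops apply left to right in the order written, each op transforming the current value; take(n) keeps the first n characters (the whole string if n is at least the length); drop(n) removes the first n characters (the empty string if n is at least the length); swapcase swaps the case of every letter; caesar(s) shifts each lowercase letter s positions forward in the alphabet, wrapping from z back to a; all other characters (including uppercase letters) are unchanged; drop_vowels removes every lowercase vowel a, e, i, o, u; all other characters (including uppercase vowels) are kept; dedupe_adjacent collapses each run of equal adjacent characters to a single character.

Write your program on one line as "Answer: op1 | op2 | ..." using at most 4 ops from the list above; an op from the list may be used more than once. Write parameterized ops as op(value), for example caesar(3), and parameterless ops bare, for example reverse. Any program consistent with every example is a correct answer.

swapcase | reverse | dedupe_adjacent | drop(1)

Check, running the answer program on each example:
  "eibia" -> "EIBIA" -> "AIBIE" -> "AIBIE" -> "IBIE"
  "llljbizcoc" -> "LLLJBIZCOC" -> "COCZIBJLLL" -> "COCZIBJL" -> "OCZIBJL"
  "phnkf" -> "PHNKF" -> "FKNHP" -> "FKNHP" -> "KNHP"
  "qdxtoxldoi" -> "QDXTOXLDOI" -> "IODLXOTXDQ" -> "IODLXOTXDQ" -> "ODLXOTXDQ"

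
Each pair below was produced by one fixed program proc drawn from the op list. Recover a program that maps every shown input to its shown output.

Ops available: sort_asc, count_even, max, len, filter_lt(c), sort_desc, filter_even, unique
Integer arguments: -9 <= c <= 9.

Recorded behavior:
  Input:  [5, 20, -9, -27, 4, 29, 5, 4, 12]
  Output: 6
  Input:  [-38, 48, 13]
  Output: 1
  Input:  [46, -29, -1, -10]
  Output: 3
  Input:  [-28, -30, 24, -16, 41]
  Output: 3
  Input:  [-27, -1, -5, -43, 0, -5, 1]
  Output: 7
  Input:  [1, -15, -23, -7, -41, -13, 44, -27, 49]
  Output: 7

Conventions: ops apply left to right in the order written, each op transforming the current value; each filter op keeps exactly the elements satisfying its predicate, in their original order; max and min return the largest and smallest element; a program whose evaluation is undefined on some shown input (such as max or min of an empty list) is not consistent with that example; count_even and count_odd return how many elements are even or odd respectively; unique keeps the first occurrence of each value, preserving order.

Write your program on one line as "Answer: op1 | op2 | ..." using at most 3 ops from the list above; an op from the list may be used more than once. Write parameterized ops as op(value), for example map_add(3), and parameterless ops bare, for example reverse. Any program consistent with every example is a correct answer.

filter_lt(9) | sort_desc | len

Check, running the answer program on each example:
  [5, 20, -9, -27, 4, 29, 5, 4, 12] -> [5, -9, -27, 4, 5, 4] -> [5, 5, 4, 4, -9, -27] -> 6
  [-38, 48, 13] -> [-38] -> [-38] -> 1
  [46, -29, -1, -10] -> [-29, -1, -10] -> [-1, -10, -29] -> 3
  [-28, -30, 24, -16, 41] -> [-28, -30, -16] -> [-16, -28, -30] -> 3
  [-27, -1, -5, -43, 0, -5, 1] -> [-27, -1, -5, -43, 0, -5, 1] -> [1, 0, -1, -5, -5, -27, -43] -> 7
  [1, -15, -23, -7, -41, -13, 44, -27, 49] -> [1, -15, -23, -7, -41, -13, -27] -> [1, -7, -13, -15, -23, -27, -41] -> 7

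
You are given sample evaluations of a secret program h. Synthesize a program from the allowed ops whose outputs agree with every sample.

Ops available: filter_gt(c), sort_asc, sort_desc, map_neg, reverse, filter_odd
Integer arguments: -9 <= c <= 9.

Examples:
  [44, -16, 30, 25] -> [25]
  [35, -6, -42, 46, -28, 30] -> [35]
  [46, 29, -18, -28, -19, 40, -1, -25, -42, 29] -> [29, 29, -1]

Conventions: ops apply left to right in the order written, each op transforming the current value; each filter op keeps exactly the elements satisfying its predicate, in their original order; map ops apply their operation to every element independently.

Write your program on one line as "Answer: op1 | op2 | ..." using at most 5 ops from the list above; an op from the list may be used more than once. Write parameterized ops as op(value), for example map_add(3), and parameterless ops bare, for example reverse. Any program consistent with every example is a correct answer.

filter_odd | filter_gt(-3) | map_neg | sort_asc | map_neg

Check, running the answer program on each example:
  [44, -16, 30, 25] -> [25] -> [25] -> [-25] -> [-25] -> [25]
  [35, -6, -42, 46, -28, 30] -> [35] -> [35] -> [-35] -> [-35] -> [35]
  [46, 29, -18, -28, -19, 40, -1, -25, -42, 29] -> [29, -19, -1, -25, 29] -> [29, -1, 29] -> [-29, 1, -29] -> [-29, -29, 1] -> [29, 29, -1]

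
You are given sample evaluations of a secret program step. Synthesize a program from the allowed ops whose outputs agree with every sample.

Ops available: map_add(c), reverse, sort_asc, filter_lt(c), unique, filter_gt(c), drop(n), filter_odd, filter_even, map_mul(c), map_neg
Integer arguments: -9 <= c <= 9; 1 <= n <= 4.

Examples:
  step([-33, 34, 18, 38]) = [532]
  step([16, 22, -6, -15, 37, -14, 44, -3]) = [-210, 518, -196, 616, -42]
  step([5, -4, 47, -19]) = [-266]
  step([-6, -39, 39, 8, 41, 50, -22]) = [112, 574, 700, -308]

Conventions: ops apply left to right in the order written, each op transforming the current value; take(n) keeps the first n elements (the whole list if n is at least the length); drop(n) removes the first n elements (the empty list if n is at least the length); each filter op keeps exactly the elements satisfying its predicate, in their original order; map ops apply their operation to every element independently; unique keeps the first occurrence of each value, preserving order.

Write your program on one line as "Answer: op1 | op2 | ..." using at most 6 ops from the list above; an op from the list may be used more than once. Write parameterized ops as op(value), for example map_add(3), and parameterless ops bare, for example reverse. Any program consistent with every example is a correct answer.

map_mul(2) | map_neg | drop(3) | map_mul(7) | map_neg

Check, running the answer program on each example:
  [-33, 34, 18, 38] -> [-66, 68, 36, 76] -> [66, -68, -36, -76] -> [-76] -> [-532] -> [532]
  [16, 22, -6, -15, 37, -14, 44, -3] -> [32, 44, -12, -30, 74, -28, 88, -6] -> [-32, -44, 12, 30, -74, 28, -88, 6] -> [30, -74, 28, -88, 6] -> [210, -518, 196, -616, 42] -> [-210, 518, -196, 616, -42]
  [5, -4, 47, -19] -> [10, -8, 94, -38] -> [-10, 8, -94, 38] -> [38] -> [266] -> [-266]
  [-6, -39, 39, 8, 41, 50, -22] -> [-12, -78, 78, 16, 82, 100, -44] -> [12, 78, -78, -16, -82, -100, 44] -> [-16, -82, -100, 44] -> [-112, -574, -700, 308] -> [112, 574, 700, -308]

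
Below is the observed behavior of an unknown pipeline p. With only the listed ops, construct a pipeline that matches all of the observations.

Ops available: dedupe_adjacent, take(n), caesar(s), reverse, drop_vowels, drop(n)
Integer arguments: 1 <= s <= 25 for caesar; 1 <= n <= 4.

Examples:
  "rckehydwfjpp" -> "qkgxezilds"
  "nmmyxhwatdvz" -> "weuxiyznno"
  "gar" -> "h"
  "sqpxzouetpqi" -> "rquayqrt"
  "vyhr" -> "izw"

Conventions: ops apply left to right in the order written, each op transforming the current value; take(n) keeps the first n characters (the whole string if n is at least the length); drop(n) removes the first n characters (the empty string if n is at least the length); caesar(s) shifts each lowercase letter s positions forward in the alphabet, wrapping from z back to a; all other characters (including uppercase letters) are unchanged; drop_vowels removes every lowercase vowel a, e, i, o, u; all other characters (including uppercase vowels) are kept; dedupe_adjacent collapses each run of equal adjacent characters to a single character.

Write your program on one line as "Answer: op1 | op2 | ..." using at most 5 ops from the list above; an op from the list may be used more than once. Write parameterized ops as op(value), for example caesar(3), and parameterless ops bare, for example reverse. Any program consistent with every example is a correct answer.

reverse | drop(1) | drop_vowels | caesar(22) | caesar(5)

Check, running the answer program on each example:
  "rckehydwfjpp" -> "ppjfwdyhekcr" -> "pjfwdyhekcr" -> "pjfwdyhkcr" -> "lfbszudgyn" -> "qkgxezilds"
  "nmmyxhwatdvz" -> "zvdtawhxymmn" -> "vdtawhxymmn" -> "vdtwhxymmn" -> "rzpsdtuiij" -> "weuxiyznno"
  "gar" -> "rag" -> "ag" -> "g" -> "c" -> "h"
  "sqpxzouetpqi" -> "iqpteuozxpqs" -> "qpteuozxpqs" -> "qptzxpqs" -> "mlpvtlmo" -> "rquayqrt"
  "vyhr" -> "rhyv" -> "hyv" -> "hyv" -> "dur" -> "izw"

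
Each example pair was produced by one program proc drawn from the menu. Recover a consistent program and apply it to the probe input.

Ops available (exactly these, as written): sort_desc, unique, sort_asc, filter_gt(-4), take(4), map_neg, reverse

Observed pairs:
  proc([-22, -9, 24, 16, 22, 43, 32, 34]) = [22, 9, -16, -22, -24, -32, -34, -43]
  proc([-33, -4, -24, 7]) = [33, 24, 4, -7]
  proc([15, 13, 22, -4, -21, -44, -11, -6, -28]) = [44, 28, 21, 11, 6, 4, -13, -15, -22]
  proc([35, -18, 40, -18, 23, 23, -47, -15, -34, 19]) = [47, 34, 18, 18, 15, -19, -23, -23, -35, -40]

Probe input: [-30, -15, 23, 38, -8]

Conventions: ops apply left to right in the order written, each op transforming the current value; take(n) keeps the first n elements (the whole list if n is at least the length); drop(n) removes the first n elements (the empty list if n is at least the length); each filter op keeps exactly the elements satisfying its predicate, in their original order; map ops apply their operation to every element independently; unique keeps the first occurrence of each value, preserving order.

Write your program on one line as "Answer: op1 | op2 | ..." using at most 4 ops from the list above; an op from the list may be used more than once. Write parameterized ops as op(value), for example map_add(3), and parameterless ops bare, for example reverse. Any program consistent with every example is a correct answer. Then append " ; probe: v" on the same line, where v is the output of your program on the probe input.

map_neg | sort_asc | reverse ; probe: [30, 15, 8, -23, -38]

Check, running the answer program on each example:
  [-22, -9, 24, 16, 22, 43, 32, 34] -> [22, 9, -24, -16, -22, -43, -32, -34] -> [-43, -34, -32, -24, -22, -16, 9, 22] -> [22, 9, -16, -22, -24, -32, -34, -43]
  [-33, -4, -24, 7] -> [33, 4, 24, -7] -> [-7, 4, 24, 33] -> [33, 24, 4, -7]
  [15, 13, 22, -4, -21, -44, -11, -6, -28] -> [-15, -13, -22, 4, 21, 44, 11, 6, 28] -> [-22, -15, -13, 4, 6, 11, 21, 28, 44] -> [44, 28, 21, 11, 6, 4, -13, -15, -22]
  [35, -18, 40, -18, 23, 23, -47, -15, -34, 19] -> [-35, 18, -40, 18, -23, -23, 47, 15, 34, -19] -> [-40, -35, -23, -23, -19, 15, 18, 18, 34, 47] -> [47, 34, 18, 18, 15, -19, -23, -23, -35, -40]
  probe: [-30, -15, 23, 38, -8] -> [30, 15, -23, -38, 8] -> [-38, -23, 8, 15, 30] -> [30, 15, 8, -23, -38]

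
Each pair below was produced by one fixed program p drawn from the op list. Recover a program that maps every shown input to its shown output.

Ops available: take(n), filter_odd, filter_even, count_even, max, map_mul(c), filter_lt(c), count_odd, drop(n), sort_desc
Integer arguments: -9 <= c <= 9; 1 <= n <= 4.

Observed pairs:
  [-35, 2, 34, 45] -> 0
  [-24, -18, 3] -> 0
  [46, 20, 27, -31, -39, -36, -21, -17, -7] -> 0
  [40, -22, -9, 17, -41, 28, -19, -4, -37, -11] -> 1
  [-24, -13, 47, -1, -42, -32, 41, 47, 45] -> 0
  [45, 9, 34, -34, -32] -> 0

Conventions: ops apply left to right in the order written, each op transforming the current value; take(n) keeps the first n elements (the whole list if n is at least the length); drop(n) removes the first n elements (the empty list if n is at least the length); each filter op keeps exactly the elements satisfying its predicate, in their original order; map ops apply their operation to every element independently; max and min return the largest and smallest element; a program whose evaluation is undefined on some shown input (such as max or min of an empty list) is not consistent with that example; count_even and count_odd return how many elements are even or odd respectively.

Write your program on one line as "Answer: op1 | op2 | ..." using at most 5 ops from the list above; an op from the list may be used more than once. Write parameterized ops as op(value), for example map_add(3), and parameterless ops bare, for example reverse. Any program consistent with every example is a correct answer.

map_mul(-9) | drop(4) | sort_desc | filter_lt(8) | count_even

Check, running the answer program on each example:
  [-35, 2, 34, 45] -> [315, -18, -306, -405] -> [] -> [] -> [] -> 0
  [-24, -18, 3] -> [216, 162, -27] -> [] -> [] -> [] -> 0
  [46, 20, 27, -31, -39, -36, -21, -17, -7] -> [-414, -180, -243, 279, 351, 324, 189, 153, 63] -> [351, 324, 189, 153, 63] -> [351, 324, 189, 153, 63] -> [] -> 0
  [40, -22, -9, 17, -41, 28, -19, -4, -37, -11] -> [-360, 198, 81, -153, 369, -252, 171, 36, 333, 99] -> [369, -252, 171, 36, 333, 99] -> [369, 333, 171, 99, 36, -252] -> [-252] -> 1
  [-24, -13, 47, -1, -42, -32, 41, 47, 45] -> [216, 117, -423, 9, 378, 288, -369, -423, -405] -> [378, 288, -369, -423, -405] -> [378, 288, -369, -405, -423] -> [-369, -405, -423] -> 0
  [45, 9, 34, -34, -32] -> [-405, -81, -306, 306, 288] -> [288] -> [288] -> [] -> 0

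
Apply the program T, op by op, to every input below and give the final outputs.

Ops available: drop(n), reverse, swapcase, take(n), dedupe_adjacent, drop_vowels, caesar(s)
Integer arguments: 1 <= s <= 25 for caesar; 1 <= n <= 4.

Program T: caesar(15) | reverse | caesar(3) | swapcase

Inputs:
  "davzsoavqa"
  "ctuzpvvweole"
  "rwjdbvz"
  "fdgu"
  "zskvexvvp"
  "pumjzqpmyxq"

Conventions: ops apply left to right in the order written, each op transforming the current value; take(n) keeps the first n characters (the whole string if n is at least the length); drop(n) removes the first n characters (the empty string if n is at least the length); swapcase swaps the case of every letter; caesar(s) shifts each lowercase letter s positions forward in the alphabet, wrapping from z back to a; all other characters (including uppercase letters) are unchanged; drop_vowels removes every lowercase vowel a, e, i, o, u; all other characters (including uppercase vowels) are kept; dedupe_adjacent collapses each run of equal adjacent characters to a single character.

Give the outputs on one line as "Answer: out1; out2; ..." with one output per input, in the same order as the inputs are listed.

Execution, op by op:
  "davzsoavqa" -> "spkohdpkfp" -> "pfkpdhokps" -> "sinsgkrnsv" -> "SINSGKRNSV"
  "ctuzpvvweole" -> "rijoekkltdat" -> "tadtlkkeojir" -> "wdgwonnhrmlu" -> "WDGWONNHRMLU"
  "rwjdbvz" -> "glysqko" -> "okqsylg" -> "rntvboj" -> "RNTVBOJ"
  "fdgu" -> "usvj" -> "jvsu" -> "myvx" -> "MYVX"
  "zskvexvvp" -> "ohzktmkke" -> "ekkmtkzho" -> "hnnpwnckr" -> "HNNPWNCKR"
  "pumjzqpmyxq" -> "ejbyofebnmf" -> "fmnbefoybje" -> "ipqehirbemh" -> "IPQEHIRBEMH"

"SINSGKRNSV"; "WDGWONNHRMLU"; "RNTVBOJ"; "MYVX"; "HNNPWNCKR"; "IPQEHIRBEMH"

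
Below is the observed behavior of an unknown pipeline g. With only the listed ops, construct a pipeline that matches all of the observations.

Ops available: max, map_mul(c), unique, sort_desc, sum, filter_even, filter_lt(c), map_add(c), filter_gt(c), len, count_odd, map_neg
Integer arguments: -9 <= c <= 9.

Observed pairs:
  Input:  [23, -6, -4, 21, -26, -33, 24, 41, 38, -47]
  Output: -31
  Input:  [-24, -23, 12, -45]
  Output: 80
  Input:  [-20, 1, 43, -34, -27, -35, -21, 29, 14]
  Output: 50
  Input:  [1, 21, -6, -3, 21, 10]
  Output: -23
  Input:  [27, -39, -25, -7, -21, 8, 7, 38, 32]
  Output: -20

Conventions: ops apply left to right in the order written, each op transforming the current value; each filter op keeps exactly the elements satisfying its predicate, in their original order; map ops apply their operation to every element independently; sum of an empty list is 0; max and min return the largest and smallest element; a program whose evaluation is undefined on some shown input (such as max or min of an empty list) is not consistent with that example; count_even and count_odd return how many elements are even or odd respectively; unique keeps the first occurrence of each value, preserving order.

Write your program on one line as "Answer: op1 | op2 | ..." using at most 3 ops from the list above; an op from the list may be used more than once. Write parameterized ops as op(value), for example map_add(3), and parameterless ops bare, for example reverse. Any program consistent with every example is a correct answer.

unique | map_neg | sum

Check, running the answer program on each example:
  [23, -6, -4, 21, -26, -33, 24, 41, 38, -47] -> [23, -6, -4, 21, -26, -33, 24, 41, 38, -47] -> [-23, 6, 4, -21, 26, 33, -24, -41, -38, 47] -> -31
  [-24, -23, 12, -45] -> [-24, -23, 12, -45] -> [24, 23, -12, 45] -> 80
  [-20, 1, 43, -34, -27, -35, -21, 29, 14] -> [-20, 1, 43, -34, -27, -35, -21, 29, 14] -> [20, -1, -43, 34, 27, 35, 21, -29, -14] -> 50
  [1, 21, -6, -3, 21, 10] -> [1, 21, -6, -3, 10] -> [-1, -21, 6, 3, -10] -> -23
  [27, -39, -25, -7, -21, 8, 7, 38, 32] -> [27, -39, -25, -7, -21, 8, 7, 38, 32] -> [-27, 39, 25, 7, 21, -8, -7, -38, -32] -> -20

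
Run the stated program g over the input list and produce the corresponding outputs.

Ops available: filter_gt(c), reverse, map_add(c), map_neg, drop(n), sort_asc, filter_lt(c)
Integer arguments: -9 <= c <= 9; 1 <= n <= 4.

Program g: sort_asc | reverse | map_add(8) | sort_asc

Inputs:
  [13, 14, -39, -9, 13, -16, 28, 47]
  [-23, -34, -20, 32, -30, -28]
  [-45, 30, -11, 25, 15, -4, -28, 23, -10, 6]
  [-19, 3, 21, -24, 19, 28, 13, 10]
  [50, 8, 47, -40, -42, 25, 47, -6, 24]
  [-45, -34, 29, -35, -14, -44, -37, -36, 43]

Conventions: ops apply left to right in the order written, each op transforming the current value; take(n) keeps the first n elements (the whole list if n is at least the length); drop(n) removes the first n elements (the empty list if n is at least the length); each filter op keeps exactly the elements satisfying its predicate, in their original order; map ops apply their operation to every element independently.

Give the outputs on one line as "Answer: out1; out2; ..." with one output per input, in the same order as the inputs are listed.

[-31, -8, -1, 21, 21, 22, 36, 55]; [-26, -22, -20, -15, -12, 40]; [-37, -20, -3, -2, 4, 14, 23, 31, 33, 38]; [-16, -11, 11, 18, 21, 27, 29, 36]; [-34, -32, 2, 16, 32, 33, 55, 55, 58]; [-37, -36, -29, -28, -27, -26, -6, 37, 51]

Execution, op by op:
  [13, 14, -39, -9, 13, -16, 28, 47] -> [-39, -16, -9, 13, 13, 14, 28, 47] -> [47, 28, 14, 13, 13, -9, -16, -39] -> [55, 36, 22, 21, 21, -1, -8, -31] -> [-31, -8, -1, 21, 21, 22, 36, 55]
  [-23, -34, -20, 32, -30, -28] -> [-34, -30, -28, -23, -20, 32] -> [32, -20, -23, -28, -30, -34] -> [40, -12, -15, -20, -22, -26] -> [-26, -22, -20, -15, -12, 40]
  [-45, 30, -11, 25, 15, -4, -28, 23, -10, 6] -> [-45, -28, -11, -10, -4, 6, 15, 23, 25, 30] -> [30, 25, 23, 15, 6, -4, -10, -11, -28, -45] -> [38, 33, 31, 23, 14, 4, -2, -3, -20, -37] -> [-37, -20, -3, -2, 4, 14, 23, 31, 33, 38]
  [-19, 3, 21, -24, 19, 28, 13, 10] -> [-24, -19, 3, 10, 13, 19, 21, 28] -> [28, 21, 19, 13, 10, 3, -19, -24] -> [36, 29, 27, 21, 18, 11, -11, -16] -> [-16, -11, 11, 18, 21, 27, 29, 36]
  [50, 8, 47, -40, -42, 25, 47, -6, 24] -> [-42, -40, -6, 8, 24, 25, 47, 47, 50] -> [50, 47, 47, 25, 24, 8, -6, -40, -42] -> [58, 55, 55, 33, 32, 16, 2, -32, -34] -> [-34, -32, 2, 16, 32, 33, 55, 55, 58]
  [-45, -34, 29, -35, -14, -44, -37, -36, 43] -> [-45, -44, -37, -36, -35, -34, -14, 29, 43] -> [43, 29, -14, -34, -35, -36, -37, -44, -45] -> [51, 37, -6, -26, -27, -28, -29, -36, -37] -> [-37, -36, -29, -28, -27, -26, -6, 37, 51]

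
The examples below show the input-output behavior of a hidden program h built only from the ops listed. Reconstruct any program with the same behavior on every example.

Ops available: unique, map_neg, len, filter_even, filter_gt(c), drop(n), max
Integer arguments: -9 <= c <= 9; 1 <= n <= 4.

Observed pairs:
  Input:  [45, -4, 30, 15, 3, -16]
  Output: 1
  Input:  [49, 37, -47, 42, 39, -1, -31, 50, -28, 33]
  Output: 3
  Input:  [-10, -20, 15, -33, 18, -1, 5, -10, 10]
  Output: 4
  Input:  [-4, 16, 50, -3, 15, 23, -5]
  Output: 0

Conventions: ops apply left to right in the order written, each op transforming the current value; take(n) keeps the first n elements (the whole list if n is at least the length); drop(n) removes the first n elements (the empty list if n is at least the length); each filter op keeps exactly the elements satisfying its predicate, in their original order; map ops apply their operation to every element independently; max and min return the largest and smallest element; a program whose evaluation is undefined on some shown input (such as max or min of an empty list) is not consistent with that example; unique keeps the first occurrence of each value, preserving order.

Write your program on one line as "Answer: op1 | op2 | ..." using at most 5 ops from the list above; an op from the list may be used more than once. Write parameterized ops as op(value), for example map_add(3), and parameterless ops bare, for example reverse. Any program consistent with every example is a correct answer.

map_neg | filter_gt(-2) | filter_gt(5) | len

Check, running the answer program on each example:
  [45, -4, 30, 15, 3, -16] -> [-45, 4, -30, -15, -3, 16] -> [4, 16] -> [16] -> 1
  [49, 37, -47, 42, 39, -1, -31, 50, -28, 33] -> [-49, -37, 47, -42, -39, 1, 31, -50, 28, -33] -> [47, 1, 31, 28] -> [47, 31, 28] -> 3
  [-10, -20, 15, -33, 18, -1, 5, -10, 10] -> [10, 20, -15, 33, -18, 1, -5, 10, -10] -> [10, 20, 33, 1, 10] -> [10, 20, 33, 10] -> 4
  [-4, 16, 50, -3, 15, 23, -5] -> [4, -16, -50, 3, -15, -23, 5] -> [4, 3, 5] -> [] -> 0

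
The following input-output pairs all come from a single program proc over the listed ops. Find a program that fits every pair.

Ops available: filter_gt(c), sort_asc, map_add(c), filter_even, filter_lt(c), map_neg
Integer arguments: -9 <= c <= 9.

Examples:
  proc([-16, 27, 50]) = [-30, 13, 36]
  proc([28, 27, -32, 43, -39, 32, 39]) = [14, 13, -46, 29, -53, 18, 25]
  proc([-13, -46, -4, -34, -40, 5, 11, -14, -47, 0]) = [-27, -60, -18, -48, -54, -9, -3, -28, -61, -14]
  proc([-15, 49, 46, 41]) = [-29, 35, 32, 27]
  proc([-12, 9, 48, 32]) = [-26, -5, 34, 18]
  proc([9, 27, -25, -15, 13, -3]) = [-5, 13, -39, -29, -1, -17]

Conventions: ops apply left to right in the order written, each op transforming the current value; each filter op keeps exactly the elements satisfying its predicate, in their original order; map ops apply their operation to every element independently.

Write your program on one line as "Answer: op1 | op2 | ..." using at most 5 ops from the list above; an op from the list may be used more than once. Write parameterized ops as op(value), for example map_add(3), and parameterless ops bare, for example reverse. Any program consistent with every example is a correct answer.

map_add(-1) | map_add(-7) | map_add(-9) | map_add(3)

Check, running the answer program on each example:
  [-16, 27, 50] -> [-17, 26, 49] -> [-24, 19, 42] -> [-33, 10, 33] -> [-30, 13, 36]
  [28, 27, -32, 43, -39, 32, 39] -> [27, 26, -33, 42, -40, 31, 38] -> [20, 19, -40, 35, -47, 24, 31] -> [11, 10, -49, 26, -56, 15, 22] -> [14, 13, -46, 29, -53, 18, 25]
  [-13, -46, -4, -34, -40, 5, 11, -14, -47, 0] -> [-14, -47, -5, -35, -41, 4, 10, -15, -48, -1] -> [-21, -54, -12, -42, -48, -3, 3, -22, -55, -8] -> [-30, -63, -21, -51, -57, -12, -6, -31, -64, -17] -> [-27, -60, -18, -48, -54, -9, -3, -28, -61, -14]
  [-15, 49, 46, 41] -> [-16, 48, 45, 40] -> [-23, 41, 38, 33] -> [-32, 32, 29, 24] -> [-29, 35, 32, 27]
  [-12, 9, 48, 32] -> [-13, 8, 47, 31] -> [-20, 1, 40, 24] -> [-29, -8, 31, 15] -> [-26, -5, 34, 18]
  [9, 27, -25, -15, 13, -3] -> [8, 26, -26, -16, 12, -4] -> [1, 19, -33, -23, 5, -11] -> [-8, 10, -42, -32, -4, -20] -> [-5, 13, -39, -29, -1, -17]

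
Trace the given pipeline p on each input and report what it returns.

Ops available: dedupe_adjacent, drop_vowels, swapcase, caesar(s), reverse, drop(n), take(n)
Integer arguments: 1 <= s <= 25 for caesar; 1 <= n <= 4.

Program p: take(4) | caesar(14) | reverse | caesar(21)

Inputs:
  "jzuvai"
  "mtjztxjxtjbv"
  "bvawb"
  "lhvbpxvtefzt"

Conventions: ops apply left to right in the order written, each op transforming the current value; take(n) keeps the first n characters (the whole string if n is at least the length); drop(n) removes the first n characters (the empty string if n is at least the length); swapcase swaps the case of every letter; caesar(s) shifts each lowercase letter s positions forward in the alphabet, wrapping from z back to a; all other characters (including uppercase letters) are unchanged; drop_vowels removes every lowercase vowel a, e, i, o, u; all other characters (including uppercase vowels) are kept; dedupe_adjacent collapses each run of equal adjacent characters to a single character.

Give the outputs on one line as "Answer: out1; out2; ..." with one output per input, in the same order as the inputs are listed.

"edis"; "iscv"; "fjek"; "kequ"

Execution, op by op:
  "jzuvai" -> "jzuv" -> "xnij" -> "jinx" -> "edis"
  "mtjztxjxtjbv" -> "mtjz" -> "ahxn" -> "nxha" -> "iscv"
  "bvawb" -> "bvaw" -> "pjok" -> "kojp" -> "fjek"
  "lhvbpxvtefzt" -> "lhvb" -> "zvjp" -> "pjvz" -> "kequ"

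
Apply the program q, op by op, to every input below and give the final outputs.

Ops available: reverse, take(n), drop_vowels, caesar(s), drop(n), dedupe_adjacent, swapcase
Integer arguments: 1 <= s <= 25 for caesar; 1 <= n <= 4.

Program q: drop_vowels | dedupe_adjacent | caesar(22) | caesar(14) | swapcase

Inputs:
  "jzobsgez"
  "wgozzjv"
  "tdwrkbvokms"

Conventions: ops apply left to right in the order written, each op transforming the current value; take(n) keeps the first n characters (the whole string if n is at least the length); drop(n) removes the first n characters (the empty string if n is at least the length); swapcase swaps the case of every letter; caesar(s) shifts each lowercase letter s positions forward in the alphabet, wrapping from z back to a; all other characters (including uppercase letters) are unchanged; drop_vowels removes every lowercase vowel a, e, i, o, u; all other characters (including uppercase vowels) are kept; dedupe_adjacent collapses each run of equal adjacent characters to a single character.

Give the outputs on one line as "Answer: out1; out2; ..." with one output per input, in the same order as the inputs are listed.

Execution, op by op:
  "jzobsgez" -> "jzbsgz" -> "jzbsgz" -> "fvxocv" -> "tjlcqj" -> "TJLCQJ"
  "wgozzjv" -> "wgzzjv" -> "wgzjv" -> "scvfr" -> "gqjtf" -> "GQJTF"
  "tdwrkbvokms" -> "tdwrkbvkms" -> "tdwrkbvkms" -> "pzsngxrgio" -> "dngbulfuwc" -> "DNGBULFUWC"

"TJLCQJ"; "GQJTF"; "DNGBULFUWC"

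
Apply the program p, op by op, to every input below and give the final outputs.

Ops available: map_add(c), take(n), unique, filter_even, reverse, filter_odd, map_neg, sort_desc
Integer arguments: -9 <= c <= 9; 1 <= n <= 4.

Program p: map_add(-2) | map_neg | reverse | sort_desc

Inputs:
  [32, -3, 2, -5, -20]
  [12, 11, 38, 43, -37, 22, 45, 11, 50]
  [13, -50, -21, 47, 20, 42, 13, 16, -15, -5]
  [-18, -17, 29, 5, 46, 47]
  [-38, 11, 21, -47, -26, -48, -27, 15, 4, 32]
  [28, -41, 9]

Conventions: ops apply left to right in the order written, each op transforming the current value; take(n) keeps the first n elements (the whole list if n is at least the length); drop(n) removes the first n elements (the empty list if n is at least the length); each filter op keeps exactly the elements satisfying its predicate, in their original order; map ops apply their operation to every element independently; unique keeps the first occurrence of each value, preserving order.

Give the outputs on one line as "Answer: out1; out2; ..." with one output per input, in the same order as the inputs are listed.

[22, 7, 5, 0, -30]; [39, -9, -9, -10, -20, -36, -41, -43, -48]; [52, 23, 17, 7, -11, -11, -14, -18, -40, -45]; [20, 19, -3, -27, -44, -45]; [50, 49, 40, 29, 28, -2, -9, -13, -19, -30]; [43, -7, -26]

Execution, op by op:
  [32, -3, 2, -5, -20] -> [30, -5, 0, -7, -22] -> [-30, 5, 0, 7, 22] -> [22, 7, 0, 5, -30] -> [22, 7, 5, 0, -30]
  [12, 11, 38, 43, -37, 22, 45, 11, 50] -> [10, 9, 36, 41, -39, 20, 43, 9, 48] -> [-10, -9, -36, -41, 39, -20, -43, -9, -48] -> [-48, -9, -43, -20, 39, -41, -36, -9, -10] -> [39, -9, -9, -10, -20, -36, -41, -43, -48]
  [13, -50, -21, 47, 20, 42, 13, 16, -15, -5] -> [11, -52, -23, 45, 18, 40, 11, 14, -17, -7] -> [-11, 52, 23, -45, -18, -40, -11, -14, 17, 7] -> [7, 17, -14, -11, -40, -18, -45, 23, 52, -11] -> [52, 23, 17, 7, -11, -11, -14, -18, -40, -45]
  [-18, -17, 29, 5, 46, 47] -> [-20, -19, 27, 3, 44, 45] -> [20, 19, -27, -3, -44, -45] -> [-45, -44, -3, -27, 19, 20] -> [20, 19, -3, -27, -44, -45]
  [-38, 11, 21, -47, -26, -48, -27, 15, 4, 32] -> [-40, 9, 19, -49, -28, -50, -29, 13, 2, 30] -> [40, -9, -19, 49, 28, 50, 29, -13, -2, -30] -> [-30, -2, -13, 29, 50, 28, 49, -19, -9, 40] -> [50, 49, 40, 29, 28, -2, -9, -13, -19, -30]
  [28, -41, 9] -> [26, -43, 7] -> [-26, 43, -7] -> [-7, 43, -26] -> [43, -7, -26]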